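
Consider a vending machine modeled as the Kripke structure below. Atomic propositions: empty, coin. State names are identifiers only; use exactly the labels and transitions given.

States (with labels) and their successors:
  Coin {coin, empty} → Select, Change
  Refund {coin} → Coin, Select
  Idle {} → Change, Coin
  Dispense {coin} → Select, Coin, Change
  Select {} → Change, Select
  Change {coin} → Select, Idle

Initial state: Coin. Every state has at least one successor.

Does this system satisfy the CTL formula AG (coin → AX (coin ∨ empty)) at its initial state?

States satisfying coin → AX (coin ∨ empty): {Idle, Select}.
States satisfying AG (coin → AX (coin ∨ empty)): ∅.
Change is reachable from Coin and violates coin → AX (coin ∨ empty), so AG fails at Coin.
Coin ∉ Sat(AG (coin → AX (coin ∨ empty))).

Does not hold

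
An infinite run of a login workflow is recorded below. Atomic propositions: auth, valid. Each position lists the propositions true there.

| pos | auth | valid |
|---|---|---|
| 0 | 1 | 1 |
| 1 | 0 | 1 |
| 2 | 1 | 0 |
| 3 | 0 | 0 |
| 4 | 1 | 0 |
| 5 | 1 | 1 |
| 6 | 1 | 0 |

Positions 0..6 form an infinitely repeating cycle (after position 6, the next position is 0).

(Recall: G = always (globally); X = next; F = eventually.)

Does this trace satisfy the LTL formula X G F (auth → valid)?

The position after 0 is 1; G F (auth → valid) is true there.

Satisfied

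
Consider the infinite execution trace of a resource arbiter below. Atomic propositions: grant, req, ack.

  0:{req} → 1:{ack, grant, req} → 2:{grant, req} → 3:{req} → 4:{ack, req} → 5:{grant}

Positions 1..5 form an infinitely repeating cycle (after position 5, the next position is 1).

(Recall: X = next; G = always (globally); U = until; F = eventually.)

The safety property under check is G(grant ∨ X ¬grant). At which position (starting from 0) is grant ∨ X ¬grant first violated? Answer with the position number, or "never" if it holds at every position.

At position 0 the labels are {req} and the next position 1 has {ack, grant, req}, so grant ∨ X ¬grant is false there. This is the first violation.

0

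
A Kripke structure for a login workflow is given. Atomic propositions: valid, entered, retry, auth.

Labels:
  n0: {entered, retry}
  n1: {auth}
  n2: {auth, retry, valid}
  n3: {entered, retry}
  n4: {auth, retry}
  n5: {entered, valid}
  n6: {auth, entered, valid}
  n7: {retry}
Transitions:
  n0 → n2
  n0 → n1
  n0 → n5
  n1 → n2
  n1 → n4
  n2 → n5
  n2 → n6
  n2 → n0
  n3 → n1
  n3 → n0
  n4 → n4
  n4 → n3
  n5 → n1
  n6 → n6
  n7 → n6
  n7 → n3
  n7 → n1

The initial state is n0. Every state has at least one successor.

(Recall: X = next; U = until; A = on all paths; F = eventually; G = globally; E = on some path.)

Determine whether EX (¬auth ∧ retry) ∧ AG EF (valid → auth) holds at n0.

States satisfying ¬auth ∧ retry: {n0, n3, n7}.
States satisfying EX (¬auth ∧ retry): {n2, n3, n4, n7}.
States satisfying EF (valid → auth): {n0, n1, n2, n3, n4, n5, n6, n7}.
States satisfying AG EF (valid → auth): {n0, n1, n2, n3, n4, n5, n6, n7}.
States satisfying EX (¬auth ∧ retry) ∧ AG EF (valid → auth): {n2, n3, n4, n7}.
n0 ∉ Sat(EX (¬auth ∧ retry) ∧ AG EF (valid → auth)).

No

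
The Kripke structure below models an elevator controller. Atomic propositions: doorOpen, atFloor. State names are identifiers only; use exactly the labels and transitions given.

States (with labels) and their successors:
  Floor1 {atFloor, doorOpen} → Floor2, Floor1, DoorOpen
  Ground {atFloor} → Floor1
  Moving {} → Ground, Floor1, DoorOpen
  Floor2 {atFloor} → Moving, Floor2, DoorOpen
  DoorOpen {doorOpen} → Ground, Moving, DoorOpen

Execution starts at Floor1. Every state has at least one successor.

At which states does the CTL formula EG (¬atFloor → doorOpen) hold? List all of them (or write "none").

{Floor1, Ground, Floor2, DoorOpen}

States satisfying ¬atFloor → doorOpen: {Floor1, Ground, Floor2, DoorOpen}.
States satisfying EG (¬atFloor → doorOpen): {Floor1, Ground, Floor2, DoorOpen}.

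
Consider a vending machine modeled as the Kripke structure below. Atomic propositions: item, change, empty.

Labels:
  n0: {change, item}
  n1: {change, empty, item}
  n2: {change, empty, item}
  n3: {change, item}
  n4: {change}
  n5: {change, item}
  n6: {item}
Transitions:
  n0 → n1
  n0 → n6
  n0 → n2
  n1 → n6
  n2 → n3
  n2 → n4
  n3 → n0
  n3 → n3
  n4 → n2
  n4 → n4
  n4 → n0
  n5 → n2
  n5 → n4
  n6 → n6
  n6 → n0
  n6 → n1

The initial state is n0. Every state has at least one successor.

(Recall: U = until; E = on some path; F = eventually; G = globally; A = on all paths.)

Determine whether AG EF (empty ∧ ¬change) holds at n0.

States satisfying EF (empty ∧ ¬change): ∅.
States satisfying AG EF (empty ∧ ¬change): ∅.
n0 is reachable from n0 and violates EF (empty ∧ ¬change), so AG fails at n0.
n0 ∉ Sat(AG EF (empty ∧ ¬change)).

Does not hold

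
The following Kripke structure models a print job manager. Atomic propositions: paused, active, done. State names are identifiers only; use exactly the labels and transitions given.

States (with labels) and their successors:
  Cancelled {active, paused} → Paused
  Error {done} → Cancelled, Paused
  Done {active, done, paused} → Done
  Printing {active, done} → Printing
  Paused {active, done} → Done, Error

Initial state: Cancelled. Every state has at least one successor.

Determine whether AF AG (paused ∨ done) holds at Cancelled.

States satisfying AG (paused ∨ done): {Cancelled, Error, Done, Printing, Paused}.
States satisfying AF AG (paused ∨ done): {Cancelled, Error, Done, Printing, Paused}.
Cancelled ∈ Sat(AF AG (paused ∨ done)).

Yes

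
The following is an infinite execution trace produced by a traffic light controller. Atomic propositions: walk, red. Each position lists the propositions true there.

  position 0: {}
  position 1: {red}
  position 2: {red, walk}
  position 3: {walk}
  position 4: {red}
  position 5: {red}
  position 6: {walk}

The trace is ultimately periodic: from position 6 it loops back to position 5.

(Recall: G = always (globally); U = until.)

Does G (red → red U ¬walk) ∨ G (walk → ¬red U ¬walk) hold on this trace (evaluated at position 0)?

No

red → red U ¬walk must hold at every position from 0 onward. It fails at position 2, so G (red → red U ¬walk) is false.
Positions where red holds: 1, 2, 4, 5.
Check red U ¬walk at each: 1→ok, 2→fails, 4→ok, 5→ok.
walk → ¬red U ¬walk must hold at every position from 0 onward. It fails at position 2, so G (walk → ¬red U ¬walk) is false.
Positions where walk holds: 2, 3, 6.
Check ¬red U ¬walk at each: 2→fails, 3→ok, 6→ok.
At position 0: G (red → red U ¬walk) is false; G (walk → ¬red U ¬walk) is false; so G (red → red U ¬walk) ∨ G (walk → ¬red U ¬walk) is false.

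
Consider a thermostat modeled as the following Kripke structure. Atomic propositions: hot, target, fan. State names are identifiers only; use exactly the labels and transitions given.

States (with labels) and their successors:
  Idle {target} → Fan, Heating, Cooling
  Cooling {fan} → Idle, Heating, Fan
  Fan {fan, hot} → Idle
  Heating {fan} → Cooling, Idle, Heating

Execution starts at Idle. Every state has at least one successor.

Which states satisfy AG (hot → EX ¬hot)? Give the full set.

{Idle, Cooling, Fan, Heating}

States satisfying hot → EX ¬hot: {Idle, Cooling, Fan, Heating}.
States satisfying AG (hot → EX ¬hot): {Idle, Cooling, Fan, Heating}.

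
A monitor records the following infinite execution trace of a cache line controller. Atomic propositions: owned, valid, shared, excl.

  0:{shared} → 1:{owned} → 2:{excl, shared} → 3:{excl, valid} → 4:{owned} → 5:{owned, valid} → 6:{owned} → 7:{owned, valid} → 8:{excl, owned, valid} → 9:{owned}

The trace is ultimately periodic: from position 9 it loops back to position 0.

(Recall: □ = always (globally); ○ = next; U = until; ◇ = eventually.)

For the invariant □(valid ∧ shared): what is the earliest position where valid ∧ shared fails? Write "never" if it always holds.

At position 0 the labels are {shared}, so valid ∧ shared is false there. This is the first violation.

0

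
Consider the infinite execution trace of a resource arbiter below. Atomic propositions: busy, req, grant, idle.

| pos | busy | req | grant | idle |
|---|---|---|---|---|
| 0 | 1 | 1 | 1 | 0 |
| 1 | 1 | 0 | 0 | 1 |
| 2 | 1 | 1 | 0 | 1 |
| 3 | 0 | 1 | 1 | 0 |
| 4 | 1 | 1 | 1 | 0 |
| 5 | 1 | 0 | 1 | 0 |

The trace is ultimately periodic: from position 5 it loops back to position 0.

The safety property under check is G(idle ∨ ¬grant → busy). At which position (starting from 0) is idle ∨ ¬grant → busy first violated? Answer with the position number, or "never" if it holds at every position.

idle ∨ ¬grant → busy holds at every position 0..5, and those are all the positions the trace ever visits, so the invariant G(idle ∨ ¬grant → busy) is never violated.

never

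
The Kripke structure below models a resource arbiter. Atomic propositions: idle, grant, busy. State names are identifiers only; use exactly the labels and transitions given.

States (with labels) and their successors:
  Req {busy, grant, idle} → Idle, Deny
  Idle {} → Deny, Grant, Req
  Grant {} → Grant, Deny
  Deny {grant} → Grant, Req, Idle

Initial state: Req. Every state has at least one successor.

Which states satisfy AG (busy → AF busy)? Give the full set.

States satisfying busy → AF busy: {Req, Idle, Grant, Deny}.
States satisfying AG (busy → AF busy): {Req, Idle, Grant, Deny}.

{Req, Idle, Grant, Deny}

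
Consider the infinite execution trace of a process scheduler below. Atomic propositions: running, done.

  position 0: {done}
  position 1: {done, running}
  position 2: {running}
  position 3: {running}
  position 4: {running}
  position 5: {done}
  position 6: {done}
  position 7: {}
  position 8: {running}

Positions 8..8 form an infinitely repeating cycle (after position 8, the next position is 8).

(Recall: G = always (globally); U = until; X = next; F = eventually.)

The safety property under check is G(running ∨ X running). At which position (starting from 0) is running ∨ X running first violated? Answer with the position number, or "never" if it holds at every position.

Check running ∨ X running at each position in order: 0 ✓, 1 ✓, 2 ✓, 3 ✓, 4 ✓.
At position 5 the labels are {done} and the next position 6 has {done}, so running ∨ X running is false there. This is the first violation.

5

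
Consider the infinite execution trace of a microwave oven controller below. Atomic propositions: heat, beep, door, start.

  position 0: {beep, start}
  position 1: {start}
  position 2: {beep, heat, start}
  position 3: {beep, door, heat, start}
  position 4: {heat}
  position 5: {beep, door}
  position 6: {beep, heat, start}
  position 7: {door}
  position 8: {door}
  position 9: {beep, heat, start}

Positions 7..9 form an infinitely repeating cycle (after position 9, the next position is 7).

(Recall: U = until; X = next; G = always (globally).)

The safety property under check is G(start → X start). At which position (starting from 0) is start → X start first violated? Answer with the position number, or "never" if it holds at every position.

Check start → X start at each position in order: 0 ✓, 1 ✓, 2 ✓.
At position 3 the labels are {beep, door, heat, start} and the next position 4 has {heat}, so start → X start is false there. This is the first violation.

3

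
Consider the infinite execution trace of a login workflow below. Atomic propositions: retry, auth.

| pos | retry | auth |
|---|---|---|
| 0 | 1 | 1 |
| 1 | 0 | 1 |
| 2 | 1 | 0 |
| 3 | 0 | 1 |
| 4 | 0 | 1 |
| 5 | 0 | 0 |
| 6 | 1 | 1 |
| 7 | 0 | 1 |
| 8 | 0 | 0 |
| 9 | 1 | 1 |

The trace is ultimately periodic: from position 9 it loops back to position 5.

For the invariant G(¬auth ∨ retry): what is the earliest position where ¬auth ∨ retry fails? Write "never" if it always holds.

Check ¬auth ∨ retry at each position in order: 0 ✓.
At position 1 the labels are {auth}, so ¬auth ∨ retry is false there. This is the first violation.

1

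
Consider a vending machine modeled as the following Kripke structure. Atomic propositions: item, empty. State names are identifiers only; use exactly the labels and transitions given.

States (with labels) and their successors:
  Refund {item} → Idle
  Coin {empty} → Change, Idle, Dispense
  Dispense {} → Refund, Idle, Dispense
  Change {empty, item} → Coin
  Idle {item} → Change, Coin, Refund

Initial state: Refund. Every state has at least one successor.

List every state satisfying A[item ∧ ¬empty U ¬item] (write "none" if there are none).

States satisfying item ∧ ¬empty: {Refund, Idle}.
States satisfying ¬item: {Coin, Dispense}.
States satisfying A[item ∧ ¬empty U ¬item]: {Coin, Dispense}.

{Coin, Dispense}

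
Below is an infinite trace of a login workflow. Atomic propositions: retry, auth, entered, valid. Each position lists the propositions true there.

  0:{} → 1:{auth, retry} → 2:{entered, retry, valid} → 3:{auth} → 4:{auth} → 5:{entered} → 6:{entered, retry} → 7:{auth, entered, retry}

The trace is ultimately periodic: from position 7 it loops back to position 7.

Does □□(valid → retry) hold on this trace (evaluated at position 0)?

Satisfied

□(valid → retry) holds at every position 0..7, and those are all positions ever visited, so □□(valid → retry) holds.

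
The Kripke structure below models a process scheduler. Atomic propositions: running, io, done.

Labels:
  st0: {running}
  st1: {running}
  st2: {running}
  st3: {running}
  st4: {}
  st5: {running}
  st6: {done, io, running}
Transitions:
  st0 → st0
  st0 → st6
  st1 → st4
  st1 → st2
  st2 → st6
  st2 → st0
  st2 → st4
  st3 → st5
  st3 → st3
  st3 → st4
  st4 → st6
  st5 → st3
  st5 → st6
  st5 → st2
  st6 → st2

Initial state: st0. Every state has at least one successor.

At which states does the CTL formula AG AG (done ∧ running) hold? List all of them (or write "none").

none

States satisfying AG (done ∧ running): ∅.
States satisfying AG AG (done ∧ running): ∅.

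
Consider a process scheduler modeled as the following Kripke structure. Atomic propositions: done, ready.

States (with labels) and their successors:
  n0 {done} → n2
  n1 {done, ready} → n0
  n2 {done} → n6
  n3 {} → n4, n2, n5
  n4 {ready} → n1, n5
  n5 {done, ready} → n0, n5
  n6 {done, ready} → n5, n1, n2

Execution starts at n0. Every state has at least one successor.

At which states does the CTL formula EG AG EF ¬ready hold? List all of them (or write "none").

States satisfying AG EF ¬ready: {n0, n1, n2, n3, n4, n5, n6}.
States satisfying EG AG EF ¬ready: {n0, n1, n2, n3, n4, n5, n6}.

{n0, n1, n2, n3, n4, n5, n6}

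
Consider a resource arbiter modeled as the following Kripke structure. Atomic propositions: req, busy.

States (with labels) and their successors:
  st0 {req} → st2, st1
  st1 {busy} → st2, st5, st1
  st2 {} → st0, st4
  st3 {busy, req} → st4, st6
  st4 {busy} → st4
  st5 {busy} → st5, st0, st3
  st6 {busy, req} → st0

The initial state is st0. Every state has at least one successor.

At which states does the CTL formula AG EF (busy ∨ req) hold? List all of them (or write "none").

States satisfying EF (busy ∨ req): {st0, st1, st2, st3, st4, st5, st6}.
States satisfying AG EF (busy ∨ req): {st0, st1, st2, st3, st4, st5, st6}.

{st0, st1, st2, st3, st4, st5, st6}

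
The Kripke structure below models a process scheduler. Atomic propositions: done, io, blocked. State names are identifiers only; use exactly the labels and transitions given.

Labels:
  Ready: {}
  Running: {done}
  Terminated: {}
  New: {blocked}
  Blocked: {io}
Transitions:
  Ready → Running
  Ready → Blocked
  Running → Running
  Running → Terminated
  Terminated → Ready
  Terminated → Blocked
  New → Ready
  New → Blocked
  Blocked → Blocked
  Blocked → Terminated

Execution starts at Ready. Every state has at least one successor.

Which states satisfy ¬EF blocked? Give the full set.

{Ready, Running, Terminated, Blocked}

States satisfying blocked: {New}.
States satisfying EF blocked: {New}.
States satisfying ¬EF blocked: {Ready, Running, Terminated, Blocked}.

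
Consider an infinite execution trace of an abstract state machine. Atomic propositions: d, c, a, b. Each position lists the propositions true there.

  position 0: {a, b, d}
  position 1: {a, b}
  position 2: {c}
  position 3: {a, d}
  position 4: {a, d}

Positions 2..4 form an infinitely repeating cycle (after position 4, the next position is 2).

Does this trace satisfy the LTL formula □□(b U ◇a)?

Yes

□(b U ◇a) holds at every position 0..4, and those are all positions ever visited, so □□(b U ◇a) holds.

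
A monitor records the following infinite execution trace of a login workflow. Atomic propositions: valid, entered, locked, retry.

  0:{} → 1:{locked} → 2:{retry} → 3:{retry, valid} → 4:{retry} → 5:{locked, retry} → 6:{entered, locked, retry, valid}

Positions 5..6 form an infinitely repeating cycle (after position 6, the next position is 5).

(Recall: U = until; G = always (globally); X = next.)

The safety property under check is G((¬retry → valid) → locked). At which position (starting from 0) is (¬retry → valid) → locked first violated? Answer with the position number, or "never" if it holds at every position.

2

Check (¬retry → valid) → locked at each position in order: 0 ✓, 1 ✓.
At position 2 the labels are {retry}, so (¬retry → valid) → locked is false there. This is the first violation.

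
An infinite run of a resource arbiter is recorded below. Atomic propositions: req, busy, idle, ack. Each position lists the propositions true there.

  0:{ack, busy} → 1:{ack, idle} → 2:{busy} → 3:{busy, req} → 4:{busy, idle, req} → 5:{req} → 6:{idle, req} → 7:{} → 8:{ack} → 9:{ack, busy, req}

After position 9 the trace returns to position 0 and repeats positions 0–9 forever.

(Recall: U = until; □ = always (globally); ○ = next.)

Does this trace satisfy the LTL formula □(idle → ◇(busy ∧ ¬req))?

Satisfied

idle → ◇(busy ∧ ¬req) holds at every position 0..9, and those are all positions ever visited, so □(idle → ◇(busy ∧ ¬req)) holds.
Positions where idle holds: 1, 4, 6.
Check ◇(busy ∧ ¬req) at each: 1→ok, 4→ok, 6→ok.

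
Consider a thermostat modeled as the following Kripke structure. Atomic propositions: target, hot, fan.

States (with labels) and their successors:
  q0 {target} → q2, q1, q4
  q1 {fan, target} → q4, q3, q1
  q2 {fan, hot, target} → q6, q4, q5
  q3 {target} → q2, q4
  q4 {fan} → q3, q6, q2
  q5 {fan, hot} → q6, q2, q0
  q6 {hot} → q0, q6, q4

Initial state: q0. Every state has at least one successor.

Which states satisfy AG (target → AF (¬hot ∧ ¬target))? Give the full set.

States satisfying target → AF (¬hot ∧ ¬target): {q4, q5, q6}.
States satisfying AG (target → AF (¬hot ∧ ¬target)): ∅.

none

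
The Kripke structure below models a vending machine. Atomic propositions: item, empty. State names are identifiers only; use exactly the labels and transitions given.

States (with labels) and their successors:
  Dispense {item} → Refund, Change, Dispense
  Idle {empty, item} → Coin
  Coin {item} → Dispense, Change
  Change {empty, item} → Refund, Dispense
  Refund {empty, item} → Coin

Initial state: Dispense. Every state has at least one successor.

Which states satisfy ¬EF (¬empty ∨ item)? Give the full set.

States satisfying ¬empty ∨ item: {Dispense, Idle, Coin, Change, Refund}.
States satisfying EF (¬empty ∨ item): {Dispense, Idle, Coin, Change, Refund}.
States satisfying ¬EF (¬empty ∨ item): ∅.

none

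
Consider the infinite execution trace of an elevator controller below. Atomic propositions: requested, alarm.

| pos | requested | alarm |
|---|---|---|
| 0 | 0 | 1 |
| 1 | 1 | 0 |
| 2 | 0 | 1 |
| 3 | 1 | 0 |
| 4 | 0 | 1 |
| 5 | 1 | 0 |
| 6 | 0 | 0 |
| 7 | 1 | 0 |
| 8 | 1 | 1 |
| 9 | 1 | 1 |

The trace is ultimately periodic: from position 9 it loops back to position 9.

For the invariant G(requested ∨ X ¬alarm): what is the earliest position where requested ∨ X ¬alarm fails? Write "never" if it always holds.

requested ∨ X ¬alarm holds at every position 0..9, and those are all the positions the trace ever visits, so the invariant G(requested ∨ X ¬alarm) is never violated.

never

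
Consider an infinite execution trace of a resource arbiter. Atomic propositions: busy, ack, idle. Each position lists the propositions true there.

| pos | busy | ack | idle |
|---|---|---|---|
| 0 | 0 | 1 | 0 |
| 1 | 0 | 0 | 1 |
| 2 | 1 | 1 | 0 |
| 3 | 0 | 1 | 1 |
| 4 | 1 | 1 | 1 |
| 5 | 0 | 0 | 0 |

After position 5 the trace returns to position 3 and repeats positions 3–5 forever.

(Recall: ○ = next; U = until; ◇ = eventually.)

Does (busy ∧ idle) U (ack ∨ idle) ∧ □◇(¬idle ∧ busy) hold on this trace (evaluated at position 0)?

Walking from position 0: ack ∨ idle first holds at position 0, and busy ∧ idle holds at every earlier position along the way, so (busy ∧ idle) U (ack ∨ idle) holds.
◇(¬idle ∧ busy) must hold at every position from 0 onward. It fails at position 3, so □◇(¬idle ∧ busy) is false.
At position 0: (busy ∧ idle) U (ack ∨ idle) is true; □◇(¬idle ∧ busy) is false; so (busy ∧ idle) U (ack ∨ idle) ∧ □◇(¬idle ∧ busy) is false.

No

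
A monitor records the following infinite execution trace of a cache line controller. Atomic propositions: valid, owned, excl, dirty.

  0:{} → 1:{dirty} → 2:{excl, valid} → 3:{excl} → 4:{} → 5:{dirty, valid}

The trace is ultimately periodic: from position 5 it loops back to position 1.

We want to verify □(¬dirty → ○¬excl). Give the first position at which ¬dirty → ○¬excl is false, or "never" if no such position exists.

Check ¬dirty → ○¬excl at each position in order: 0 ✓, 1 ✓.
At position 2 the labels are {excl, valid} and the next position 3 has {excl}, so ¬dirty → ○¬excl is false there. This is the first violation.

2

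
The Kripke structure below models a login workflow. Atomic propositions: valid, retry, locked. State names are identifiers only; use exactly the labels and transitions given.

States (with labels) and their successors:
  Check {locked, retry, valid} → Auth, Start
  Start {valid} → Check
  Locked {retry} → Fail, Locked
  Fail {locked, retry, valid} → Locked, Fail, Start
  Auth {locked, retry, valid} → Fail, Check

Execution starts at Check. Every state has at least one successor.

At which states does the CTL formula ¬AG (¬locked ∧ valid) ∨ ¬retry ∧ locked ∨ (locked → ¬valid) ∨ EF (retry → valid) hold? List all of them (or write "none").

{Check, Start, Locked, Fail, Auth}

States satisfying ¬locked ∧ valid: {Start}.
States satisfying AG (¬locked ∧ valid): ∅.
States satisfying ¬AG (¬locked ∧ valid): {Check, Start, Locked, Fail, Auth}.
States satisfying ¬retry: {Start}.
States satisfying ¬retry ∧ locked: ∅.
States satisfying ¬valid: {Locked}.
States satisfying locked → ¬valid: {Start, Locked}.
States satisfying ¬retry ∧ locked ∨ (locked → ¬valid): {Start, Locked}.
States satisfying retry → valid: {Check, Start, Fail, Auth}.
States satisfying EF (retry → valid): {Check, Start, Locked, Fail, Auth}.
States satisfying ¬AG (¬locked ∧ valid) ∨ ¬retry ∧ locked ∨ (locked → ¬valid) ∨ EF (retry → valid): {Check, Start, Locked, Fail, Auth}.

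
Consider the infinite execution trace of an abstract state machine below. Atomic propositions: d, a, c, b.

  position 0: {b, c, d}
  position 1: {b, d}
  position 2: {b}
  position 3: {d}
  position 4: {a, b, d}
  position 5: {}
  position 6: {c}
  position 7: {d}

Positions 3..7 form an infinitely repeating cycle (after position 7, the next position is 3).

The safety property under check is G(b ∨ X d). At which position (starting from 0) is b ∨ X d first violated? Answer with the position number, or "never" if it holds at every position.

Check b ∨ X d at each position in order: 0 ✓, 1 ✓, 2 ✓, 3 ✓, 4 ✓.
At position 5 the labels are {} and the next position 6 has {c}, so b ∨ X d is false there. This is the first violation.

5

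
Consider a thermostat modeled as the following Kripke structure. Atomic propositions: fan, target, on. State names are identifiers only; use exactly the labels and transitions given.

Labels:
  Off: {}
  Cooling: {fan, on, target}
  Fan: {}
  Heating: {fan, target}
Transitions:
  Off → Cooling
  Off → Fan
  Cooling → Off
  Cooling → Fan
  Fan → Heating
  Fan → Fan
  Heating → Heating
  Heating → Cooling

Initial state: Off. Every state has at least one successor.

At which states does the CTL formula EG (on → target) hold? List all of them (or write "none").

{Off, Cooling, Fan, Heating}

States satisfying on → target: {Off, Cooling, Fan, Heating}.
States satisfying EG (on → target): {Off, Cooling, Fan, Heating}.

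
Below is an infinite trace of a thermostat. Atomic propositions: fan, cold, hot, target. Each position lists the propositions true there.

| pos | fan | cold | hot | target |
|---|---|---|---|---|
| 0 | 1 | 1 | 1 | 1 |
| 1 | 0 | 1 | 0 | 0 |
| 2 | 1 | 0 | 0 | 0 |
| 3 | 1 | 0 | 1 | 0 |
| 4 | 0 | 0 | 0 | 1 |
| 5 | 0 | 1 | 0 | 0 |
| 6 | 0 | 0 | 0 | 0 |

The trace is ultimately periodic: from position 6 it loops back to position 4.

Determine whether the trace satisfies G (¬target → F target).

¬target → F target holds at every position 0..6, and those are all positions ever visited, so G (¬target → F target) holds.
Positions where ¬target holds: 1, 2, 3, 5, 6.
Check F target at each: 1→ok, 2→ok, 3→ok, 5→ok, 6→ok.

Holds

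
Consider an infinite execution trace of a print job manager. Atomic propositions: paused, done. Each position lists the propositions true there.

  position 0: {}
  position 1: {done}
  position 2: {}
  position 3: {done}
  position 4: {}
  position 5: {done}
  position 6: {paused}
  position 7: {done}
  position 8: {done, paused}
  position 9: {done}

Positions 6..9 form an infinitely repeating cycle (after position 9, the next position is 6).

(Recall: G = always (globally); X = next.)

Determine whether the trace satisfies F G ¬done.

Does not hold

G ¬done is false at every position 0..9, so it never becomes true and F G ¬done fails.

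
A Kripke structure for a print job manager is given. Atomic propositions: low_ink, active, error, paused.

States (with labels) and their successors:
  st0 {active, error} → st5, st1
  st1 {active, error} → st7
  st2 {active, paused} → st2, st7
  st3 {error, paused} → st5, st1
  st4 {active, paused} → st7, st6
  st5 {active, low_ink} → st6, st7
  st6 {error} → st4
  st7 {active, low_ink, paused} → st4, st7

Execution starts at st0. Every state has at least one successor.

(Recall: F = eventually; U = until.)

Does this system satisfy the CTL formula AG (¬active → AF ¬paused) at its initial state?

States satisfying ¬active → AF ¬paused: {st0, st1, st2, st3, st4, st5, st6, st7}.
States satisfying AG (¬active → AF ¬paused): {st0, st1, st2, st3, st4, st5, st6, st7}.
Every state reachable from st0 satisfies ¬active → AF ¬paused.
st0 ∈ Sat(AG (¬active → AF ¬paused)).

Satisfied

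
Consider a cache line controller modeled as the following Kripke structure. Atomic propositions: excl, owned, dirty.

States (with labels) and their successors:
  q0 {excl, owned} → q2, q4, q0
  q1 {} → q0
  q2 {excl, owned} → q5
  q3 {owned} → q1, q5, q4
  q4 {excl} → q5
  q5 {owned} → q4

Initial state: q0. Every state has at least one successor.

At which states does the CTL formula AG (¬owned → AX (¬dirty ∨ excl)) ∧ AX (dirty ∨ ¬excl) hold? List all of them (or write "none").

States satisfying ¬owned → AX (¬dirty ∨ excl): {q0, q1, q2, q3, q4, q5}.
States satisfying AG (¬owned → AX (¬dirty ∨ excl)): {q0, q1, q2, q3, q4, q5}.
States satisfying dirty ∨ ¬excl: {q1, q3, q5}.
States satisfying AX (dirty ∨ ¬excl): {q2, q4}.
States satisfying AG (¬owned → AX (¬dirty ∨ excl)) ∧ AX (dirty ∨ ¬excl): {q2, q4}.

{q2, q4}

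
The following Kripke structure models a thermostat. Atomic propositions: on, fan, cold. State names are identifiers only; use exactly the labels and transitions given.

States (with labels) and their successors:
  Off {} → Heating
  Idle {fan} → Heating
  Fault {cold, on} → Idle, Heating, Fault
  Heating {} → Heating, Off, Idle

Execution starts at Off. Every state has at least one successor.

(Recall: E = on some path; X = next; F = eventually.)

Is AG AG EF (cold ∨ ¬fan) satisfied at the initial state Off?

Satisfied

States satisfying AG EF (cold ∨ ¬fan): {Off, Idle, Fault, Heating}.
States satisfying AG AG EF (cold ∨ ¬fan): {Off, Idle, Fault, Heating}.
Every state reachable from Off satisfies AG EF (cold ∨ ¬fan).
Off ∈ Sat(AG AG EF (cold ∨ ¬fan)).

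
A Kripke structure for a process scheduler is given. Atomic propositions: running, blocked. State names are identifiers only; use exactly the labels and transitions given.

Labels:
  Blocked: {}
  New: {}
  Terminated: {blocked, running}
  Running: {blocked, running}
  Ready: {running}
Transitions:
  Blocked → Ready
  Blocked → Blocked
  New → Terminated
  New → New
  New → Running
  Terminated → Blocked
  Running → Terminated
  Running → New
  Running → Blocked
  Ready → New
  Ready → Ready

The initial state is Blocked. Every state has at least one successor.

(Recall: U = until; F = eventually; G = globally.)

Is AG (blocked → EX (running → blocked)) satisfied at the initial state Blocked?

Yes

States satisfying blocked → EX (running → blocked): {Blocked, New, Terminated, Running, Ready}.
States satisfying AG (blocked → EX (running → blocked)): {Blocked, New, Terminated, Running, Ready}.
Every state reachable from Blocked satisfies blocked → EX (running → blocked).
Blocked ∈ Sat(AG (blocked → EX (running → blocked))).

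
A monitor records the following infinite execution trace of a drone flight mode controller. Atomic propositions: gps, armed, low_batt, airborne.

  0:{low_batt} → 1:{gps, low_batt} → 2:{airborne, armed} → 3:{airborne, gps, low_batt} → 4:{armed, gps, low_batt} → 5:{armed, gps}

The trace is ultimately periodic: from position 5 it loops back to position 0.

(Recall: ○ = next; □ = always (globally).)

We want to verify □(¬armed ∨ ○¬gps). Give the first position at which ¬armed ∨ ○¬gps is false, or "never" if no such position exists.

2

Check ¬armed ∨ ○¬gps at each position in order: 0 ✓, 1 ✓.
At position 2 the labels are {airborne, armed} and the next position 3 has {airborne, gps, low_batt}, so ¬armed ∨ ○¬gps is false there. This is the first violation.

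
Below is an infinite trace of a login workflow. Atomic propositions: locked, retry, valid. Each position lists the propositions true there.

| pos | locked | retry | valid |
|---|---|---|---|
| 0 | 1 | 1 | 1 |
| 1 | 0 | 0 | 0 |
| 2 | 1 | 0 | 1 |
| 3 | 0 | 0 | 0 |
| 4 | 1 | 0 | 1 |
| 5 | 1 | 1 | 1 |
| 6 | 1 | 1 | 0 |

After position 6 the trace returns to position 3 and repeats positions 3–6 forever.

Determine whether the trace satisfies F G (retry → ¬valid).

Violated

G (retry → ¬valid) is false at every position 0..6, so it never becomes true and F G (retry → ¬valid) fails.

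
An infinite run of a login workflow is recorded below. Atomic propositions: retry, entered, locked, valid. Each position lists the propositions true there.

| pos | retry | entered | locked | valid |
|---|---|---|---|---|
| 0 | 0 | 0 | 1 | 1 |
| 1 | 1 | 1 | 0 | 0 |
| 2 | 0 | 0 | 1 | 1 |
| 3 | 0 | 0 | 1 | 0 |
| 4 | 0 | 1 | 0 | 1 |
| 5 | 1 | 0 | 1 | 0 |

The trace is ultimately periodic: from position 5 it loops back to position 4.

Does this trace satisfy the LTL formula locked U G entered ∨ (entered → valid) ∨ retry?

Yes

Walking from position 0: at position 1, G entered has not yet held and locked fails, so locked U G entered is false.
At position 0: locked U G entered is false; (entered → valid) ∨ retry is true; so locked U G entered ∨ (entered → valid) ∨ retry is true.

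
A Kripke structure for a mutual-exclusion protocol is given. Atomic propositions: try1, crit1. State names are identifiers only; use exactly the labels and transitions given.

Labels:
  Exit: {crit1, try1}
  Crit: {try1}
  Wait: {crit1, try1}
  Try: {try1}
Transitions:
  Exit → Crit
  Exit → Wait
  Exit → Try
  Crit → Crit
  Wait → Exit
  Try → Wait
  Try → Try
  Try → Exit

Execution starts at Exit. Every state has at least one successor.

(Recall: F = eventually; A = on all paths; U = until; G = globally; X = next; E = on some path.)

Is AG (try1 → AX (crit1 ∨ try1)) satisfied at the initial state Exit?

States satisfying try1 → AX (crit1 ∨ try1): {Exit, Crit, Wait, Try}.
States satisfying AG (try1 → AX (crit1 ∨ try1)): {Exit, Crit, Wait, Try}.
Every state reachable from Exit satisfies try1 → AX (crit1 ∨ try1).
Exit ∈ Sat(AG (try1 → AX (crit1 ∨ try1))).

Satisfied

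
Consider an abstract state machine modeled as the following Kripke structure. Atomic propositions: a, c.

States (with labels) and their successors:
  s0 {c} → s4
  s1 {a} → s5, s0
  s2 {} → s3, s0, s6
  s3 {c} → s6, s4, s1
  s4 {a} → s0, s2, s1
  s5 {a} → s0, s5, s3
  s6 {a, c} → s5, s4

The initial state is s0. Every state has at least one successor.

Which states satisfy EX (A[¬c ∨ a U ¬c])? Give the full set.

States satisfying A[¬c ∨ a U ¬c]: {s1, s2, s4, s5, s6}.
States satisfying EX (A[¬c ∨ a U ¬c]): {s0, s1, s2, s3, s4, s5, s6}.

{s0, s1, s2, s3, s4, s5, s6}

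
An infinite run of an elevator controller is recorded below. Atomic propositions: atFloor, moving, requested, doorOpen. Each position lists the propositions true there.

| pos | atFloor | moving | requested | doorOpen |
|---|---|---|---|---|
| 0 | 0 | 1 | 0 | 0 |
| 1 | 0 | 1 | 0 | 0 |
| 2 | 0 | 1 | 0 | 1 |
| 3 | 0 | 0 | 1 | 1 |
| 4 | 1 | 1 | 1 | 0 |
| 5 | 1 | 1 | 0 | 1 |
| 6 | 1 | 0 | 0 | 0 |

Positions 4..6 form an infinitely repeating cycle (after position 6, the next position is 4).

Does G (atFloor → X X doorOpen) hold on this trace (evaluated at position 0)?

atFloor → X X doorOpen must hold at every position from 0 onward. It fails at position 4, so G (atFloor → X X doorOpen) is false.
Positions where atFloor holds: 4, 5, 6.
Check X X doorOpen at each: 4→fails, 5→fails, 6→ok.

Violated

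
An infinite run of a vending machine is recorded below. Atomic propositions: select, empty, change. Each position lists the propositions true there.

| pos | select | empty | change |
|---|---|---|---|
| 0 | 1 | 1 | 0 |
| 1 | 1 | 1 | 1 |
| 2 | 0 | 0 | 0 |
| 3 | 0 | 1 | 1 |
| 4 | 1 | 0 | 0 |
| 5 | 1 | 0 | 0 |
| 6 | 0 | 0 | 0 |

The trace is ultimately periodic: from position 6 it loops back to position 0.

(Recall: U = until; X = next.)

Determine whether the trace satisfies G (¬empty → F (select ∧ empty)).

Yes

¬empty → F (select ∧ empty) holds at every position 0..6, and those are all positions ever visited, so G (¬empty → F (select ∧ empty)) holds.
Positions where ¬empty holds: 2, 4, 5, 6.
Check F (select ∧ empty) at each: 2→ok, 4→ok, 5→ok, 6→ok.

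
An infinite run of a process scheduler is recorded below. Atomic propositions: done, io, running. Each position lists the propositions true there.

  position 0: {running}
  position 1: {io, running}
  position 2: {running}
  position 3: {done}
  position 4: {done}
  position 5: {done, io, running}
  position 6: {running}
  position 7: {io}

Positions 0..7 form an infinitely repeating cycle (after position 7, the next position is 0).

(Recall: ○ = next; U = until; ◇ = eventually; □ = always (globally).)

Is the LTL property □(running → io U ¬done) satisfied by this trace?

running → io U ¬done holds at every position 0..7, and those are all positions ever visited, so □(running → io U ¬done) holds.
Positions where running holds: 0, 1, 2, 5, 6.
Check io U ¬done at each: 0→ok, 1→ok, 2→ok, 5→ok, 6→ok.

Satisfied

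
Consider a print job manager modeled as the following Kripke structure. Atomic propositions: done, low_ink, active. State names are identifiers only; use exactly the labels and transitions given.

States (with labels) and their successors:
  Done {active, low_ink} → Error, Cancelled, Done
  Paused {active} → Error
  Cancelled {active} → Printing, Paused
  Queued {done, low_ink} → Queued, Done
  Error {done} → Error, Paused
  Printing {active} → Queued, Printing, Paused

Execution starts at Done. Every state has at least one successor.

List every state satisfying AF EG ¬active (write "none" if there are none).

{Paused, Queued, Error}

States satisfying EG ¬active: {Queued, Error}.
States satisfying AF EG ¬active: {Paused, Queued, Error}.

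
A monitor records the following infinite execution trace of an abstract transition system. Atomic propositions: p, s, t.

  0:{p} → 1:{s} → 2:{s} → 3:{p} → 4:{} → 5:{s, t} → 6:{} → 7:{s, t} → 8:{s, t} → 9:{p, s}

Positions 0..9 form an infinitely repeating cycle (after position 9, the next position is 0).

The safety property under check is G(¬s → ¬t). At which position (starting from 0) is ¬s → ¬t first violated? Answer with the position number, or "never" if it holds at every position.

never

¬s → ¬t holds at every position 0..9, and those are all the positions the trace ever visits, so the invariant G(¬s → ¬t) is never violated.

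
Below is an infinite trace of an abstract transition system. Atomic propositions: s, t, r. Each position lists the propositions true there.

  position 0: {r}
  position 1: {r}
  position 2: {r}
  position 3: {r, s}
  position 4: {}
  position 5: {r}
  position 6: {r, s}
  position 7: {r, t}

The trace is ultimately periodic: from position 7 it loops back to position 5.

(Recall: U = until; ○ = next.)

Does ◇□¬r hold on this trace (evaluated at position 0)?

□¬r is false at every position 0..7, so it never becomes true and ◇□¬r fails.

No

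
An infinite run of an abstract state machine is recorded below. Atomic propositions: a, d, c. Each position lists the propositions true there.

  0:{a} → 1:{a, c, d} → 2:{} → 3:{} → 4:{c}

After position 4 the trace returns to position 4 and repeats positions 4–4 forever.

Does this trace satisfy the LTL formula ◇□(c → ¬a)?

Holds

□(c → ¬a) holds at position 2, which is reachable from 0, so ◇□(c → ¬a) holds.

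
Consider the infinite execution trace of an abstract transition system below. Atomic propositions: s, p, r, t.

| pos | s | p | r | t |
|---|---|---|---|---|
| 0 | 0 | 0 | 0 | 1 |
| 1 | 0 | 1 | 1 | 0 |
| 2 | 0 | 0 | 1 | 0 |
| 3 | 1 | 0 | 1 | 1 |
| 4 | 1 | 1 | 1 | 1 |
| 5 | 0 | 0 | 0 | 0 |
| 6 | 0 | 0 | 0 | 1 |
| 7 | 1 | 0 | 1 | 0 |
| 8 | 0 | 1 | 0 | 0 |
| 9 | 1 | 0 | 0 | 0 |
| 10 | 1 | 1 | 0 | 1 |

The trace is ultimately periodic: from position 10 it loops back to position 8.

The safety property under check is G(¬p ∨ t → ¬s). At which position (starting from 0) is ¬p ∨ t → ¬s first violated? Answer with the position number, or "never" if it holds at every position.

3

Check ¬p ∨ t → ¬s at each position in order: 0 ✓, 1 ✓, 2 ✓.
At position 3 the labels are {r, s, t}, so ¬p ∨ t → ¬s is false there. This is the first violation.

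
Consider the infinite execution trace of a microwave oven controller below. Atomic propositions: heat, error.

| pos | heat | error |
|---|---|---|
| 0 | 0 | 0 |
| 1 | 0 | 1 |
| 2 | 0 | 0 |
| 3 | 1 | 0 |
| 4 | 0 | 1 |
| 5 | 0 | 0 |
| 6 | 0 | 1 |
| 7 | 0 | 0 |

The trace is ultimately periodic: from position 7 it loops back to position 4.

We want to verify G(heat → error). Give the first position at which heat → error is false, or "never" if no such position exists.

3

Check heat → error at each position in order: 0 ✓, 1 ✓, 2 ✓.
At position 3 the labels are {heat}, so heat → error is false there. This is the first violation.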